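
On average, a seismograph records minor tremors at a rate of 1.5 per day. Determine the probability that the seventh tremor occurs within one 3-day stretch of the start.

0.1689

Over the interval, μ = 1.5 × 3 = 4.5 (a 3-day stretch = 3 days).
The seventh arrival falls in the interval iff at least 7 events occur there: P(S_7 ≤ t) = P(N ≥ 7) = 1 − P(N ≤ 6) ≈ 0.1689.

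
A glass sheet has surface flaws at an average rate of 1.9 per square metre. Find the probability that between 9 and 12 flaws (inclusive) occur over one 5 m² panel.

Over the interval, μ = 1.9 × 5 = 9.5 (a 5 m² panel = 5 square metres).
P(9 ≤ N ≤ 12) = Σ_{j=9}^{12} e^(−9.5) · 9.5^j/j! ≈ 0.4446.

0.4446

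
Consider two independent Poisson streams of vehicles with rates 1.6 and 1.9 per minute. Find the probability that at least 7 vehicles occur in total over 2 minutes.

0.5503

Independent Poisson processes superpose: combined rate λ = 1.6 + 1.9 = 3.5 per minute.
Over the interval, μ = 3.5 × 2 = 7 (2 minutes).
P(N ≥ 7) = 1 − P(N ≤ 6) ≈ 0.5503.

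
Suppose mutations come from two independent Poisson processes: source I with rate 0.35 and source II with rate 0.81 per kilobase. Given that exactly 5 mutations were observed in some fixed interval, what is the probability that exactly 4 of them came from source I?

Given the total, each event is independently from source I with probability p = λ_I/(λ_I+λ_II) = 0.35/1.16 ≈ 0.3017.
So K ~ Binomial(5, 0.35/1.16): P(K = 4) = C(5,4) · (0.35/1.16)^4 · (0.81/1.16)^1 ≈ 0.0289.

0.0289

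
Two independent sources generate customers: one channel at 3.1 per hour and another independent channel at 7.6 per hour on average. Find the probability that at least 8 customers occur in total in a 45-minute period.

0.5505

Independent Poisson processes superpose: combined rate λ = 3.1 + 7.6 = 10.7 per hour.
Over the interval, μ = 10.7 × 0.75 = 8.025 (a 45-minute period = 0.75 hours).
P(N ≥ 8) = 1 − P(N ≤ 7) ≈ 0.5505.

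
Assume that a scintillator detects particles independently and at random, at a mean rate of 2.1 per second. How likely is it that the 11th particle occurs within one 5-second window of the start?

0.4793

Over the interval, μ = 2.1 × 5 = 10.5 (a 5-second window = 5 seconds).
The 11th arrival falls in the interval iff at least 11 events occur there: P(S_11 ≤ t) = P(N ≥ 11) = 1 − P(N ≤ 10) ≈ 0.4793.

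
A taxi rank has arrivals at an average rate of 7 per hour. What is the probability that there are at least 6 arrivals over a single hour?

0.6993

With mean μ = 7 per hour,
P(N ≥ 6) = 1 − P(N ≤ 5) = 1 − Σ_{j=0}^{5} e^(−μ) μ^j/j! ≈ 0.6993.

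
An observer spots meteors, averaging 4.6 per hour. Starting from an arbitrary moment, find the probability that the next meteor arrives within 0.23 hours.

0.6529

Inter-arrival times are exponential with rate λ = 4.6 per hour.
P(T ≤ 0.23) = 1 − e^(−λt) = 1 − e^(−4.6 × 0.23) = 1 − e^(−1.058) ≈ 0.6529.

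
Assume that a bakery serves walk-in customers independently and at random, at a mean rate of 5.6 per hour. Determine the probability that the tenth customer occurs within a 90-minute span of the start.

0.3341

Over the interval, μ = 5.6 × 1.5 = 8.4 (a 90-minute span = 1.5 hours).
The tenth arrival falls in the interval iff at least 10 events occur there: P(S_10 ≤ t) = P(N ≥ 10) = 1 − P(N ≤ 9) ≈ 0.3341.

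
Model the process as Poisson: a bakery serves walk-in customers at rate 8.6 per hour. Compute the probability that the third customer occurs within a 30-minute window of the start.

0.8026

Over the interval, μ = 8.6 × 0.5 = 4.3 (a 30-minute window = 0.5 hours).
The third arrival falls in the interval iff at least 3 events occur there: P(S_3 ≤ t) = P(N ≥ 3) = 1 − P(N ≤ 2) ≈ 0.8026.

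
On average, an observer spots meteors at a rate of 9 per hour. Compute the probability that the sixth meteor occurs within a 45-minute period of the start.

0.6662

Over the interval, μ = 9 × 0.75 = 6.75 (a 45-minute period = 0.75 hours).
The sixth arrival falls in the interval iff at least 6 events occur there: P(S_6 ≤ t) = P(N ≥ 6) = 1 − P(N ≤ 5) ≈ 0.6662.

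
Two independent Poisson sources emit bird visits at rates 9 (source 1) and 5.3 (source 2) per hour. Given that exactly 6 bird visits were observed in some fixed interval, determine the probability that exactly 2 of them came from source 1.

Given the total, each event is independently from source 1 with probability p = λ_1/(λ_1+λ_2) = 9/14.3 ≈ 0.6294.
So K ~ Binomial(6, 9/14.3): P(K = 2) = C(6,2) · (9/14.3)^2 · (5.3/14.3)^4 ≈ 0.1121.

0.1121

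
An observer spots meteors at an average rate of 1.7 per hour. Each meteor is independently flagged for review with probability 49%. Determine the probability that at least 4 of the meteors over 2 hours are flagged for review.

0.0882

Thinning: the meteors that are flagged for review themselves form a Poisson process with rate 0.49 × 1.7 = 0.833 per hour.
Over the interval, μ = 0.833 × 2 = 1.666 (2 hours).
P(N ≥ 4) = 1 − P(N ≤ 3) ≈ 0.0882.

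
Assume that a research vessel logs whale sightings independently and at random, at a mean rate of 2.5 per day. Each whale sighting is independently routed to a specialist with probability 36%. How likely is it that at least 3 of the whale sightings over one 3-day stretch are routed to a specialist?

0.5064

Thinning: the whale sightings that are routed to a specialist themselves form a Poisson process with rate 0.36 × 2.5 = 0.9 per day.
Over the interval, μ = 0.9 × 3 = 2.7 (a 3-day stretch = 3 days).
P(N ≥ 3) = 1 − P(N ≤ 2) ≈ 0.5064.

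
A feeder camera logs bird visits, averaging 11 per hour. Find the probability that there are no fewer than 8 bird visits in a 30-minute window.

0.1905

Over the interval, μ = 11 × 0.5 = 5.5 (a 30-minute window = 0.5 hours).
P(N ≥ 8) = 1 − P(N ≤ 7) = 1 − Σ_{j=0}^{7} e^(−μ) μ^j/j! ≈ 0.1905.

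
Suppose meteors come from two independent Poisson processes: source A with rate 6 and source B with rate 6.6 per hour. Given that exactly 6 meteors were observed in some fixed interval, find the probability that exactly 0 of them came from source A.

Given the total, each event is independently from source A with probability p = λ_A/(λ_A+λ_B) = 6/12.6 ≈ 0.4762.
So K ~ Binomial(6, 6/12.6): P(K = 0) = C(6,0) · (6/12.6)^0 · (6.6/12.6)^6 ≈ 0.0207.

0.0207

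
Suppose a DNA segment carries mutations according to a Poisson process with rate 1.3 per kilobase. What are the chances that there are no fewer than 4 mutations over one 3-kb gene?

0.5468

Over the interval, μ = 1.3 × 3 = 3.9 (a 3-kb gene = 3 kilobases).
P(N ≥ 4) = 1 − P(N ≤ 3) = 1 − Σ_{j=0}^{3} e^(−μ) μ^j/j! ≈ 0.5468.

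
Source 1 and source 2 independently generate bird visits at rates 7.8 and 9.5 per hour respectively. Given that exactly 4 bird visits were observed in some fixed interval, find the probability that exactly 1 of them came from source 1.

Given the total, each event is independently from source 1 with probability p = λ_1/(λ_1+λ_2) = 7.8/17.3 ≈ 0.4509.
So K ~ Binomial(4, 7.8/17.3): P(K = 1) = C(4,1) · (7.8/17.3)^1 · (9.5/17.3)^3 ≈ 0.2986.

0.2986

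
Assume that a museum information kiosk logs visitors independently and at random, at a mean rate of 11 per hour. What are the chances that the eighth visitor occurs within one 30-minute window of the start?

Over the interval, μ = 11 × 0.5 = 5.5 (a 30-minute window = 0.5 hours).
The eighth arrival falls in the interval iff at least 8 events occur there: P(S_8 ≤ t) = P(N ≥ 8) = 1 − P(N ≤ 7) ≈ 0.1905.

0.1905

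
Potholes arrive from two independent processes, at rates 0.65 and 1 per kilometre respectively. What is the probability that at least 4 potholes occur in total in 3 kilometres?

Independent Poisson processes superpose: combined rate λ = 0.65 + 1 = 1.65 per kilometre.
Over the interval, μ = 1.65 × 3 = 4.95 (3 kilometres).
P(N ≥ 4) = 1 − P(N ≤ 3) ≈ 0.7279.

0.7279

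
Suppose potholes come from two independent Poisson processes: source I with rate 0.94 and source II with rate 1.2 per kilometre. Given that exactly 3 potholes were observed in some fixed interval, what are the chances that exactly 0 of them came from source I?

Given the total, each event is independently from source I with probability p = λ_I/(λ_I+λ_II) = 0.94/2.14 ≈ 0.4393.
So K ~ Binomial(3, 0.94/2.14): P(K = 0) = C(3,0) · (0.94/2.14)^0 · (1.2/2.14)^3 ≈ 0.1763.

0.1763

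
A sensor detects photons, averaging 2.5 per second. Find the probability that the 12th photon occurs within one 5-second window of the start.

Over the interval, μ = 2.5 × 5 = 12.5 (a 5-second window = 5 seconds).
The 12th arrival falls in the interval iff at least 12 events occur there: P(S_12 ≤ t) = P(N ≥ 12) = 1 − P(N ≤ 11) ≈ 0.5942.

0.5942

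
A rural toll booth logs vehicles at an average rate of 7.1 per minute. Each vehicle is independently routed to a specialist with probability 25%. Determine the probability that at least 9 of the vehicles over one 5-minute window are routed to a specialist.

0.5278

Thinning: the vehicles that are routed to a specialist themselves form a Poisson process with rate 0.25 × 7.1 = 1.775 per minute.
Over the interval, μ = 1.775 × 5 = 8.875 (a 5-minute window = 5 minutes).
P(N ≥ 9) = 1 − P(N ≤ 8) ≈ 0.5278.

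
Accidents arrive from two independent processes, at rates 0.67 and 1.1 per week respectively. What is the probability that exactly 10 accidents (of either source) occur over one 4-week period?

0.0734

Independent Poisson processes superpose: combined rate λ = 0.67 + 1.1 = 1.77 per week.
Over the interval, μ = 1.77 × 4 = 7.08 (a 4-week period = 4 weeks).
P(N = 10) = e^(−7.08) · 7.08^10/10! ≈ 0.0734.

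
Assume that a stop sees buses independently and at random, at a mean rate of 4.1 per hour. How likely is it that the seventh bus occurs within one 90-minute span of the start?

Over the interval, μ = 4.1 × 1.5 = 6.15 (a 90-minute span = 1.5 hours).
The seventh arrival falls in the interval iff at least 7 events occur there: P(S_7 ≤ t) = P(N ≥ 7) = 1 − P(N ≤ 6) ≈ 0.4178.

0.4178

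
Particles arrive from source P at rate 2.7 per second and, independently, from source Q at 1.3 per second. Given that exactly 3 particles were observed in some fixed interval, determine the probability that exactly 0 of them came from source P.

0.0343

Given the total, each event is independently from source P with probability p = λ_P/(λ_P+λ_Q) = 2.7/4 = 0.6750.
So K ~ Binomial(3, 2.7/4): P(K = 0) = C(3,0) · (2.7/4)^0 · (1.3/4)^3 ≈ 0.0343.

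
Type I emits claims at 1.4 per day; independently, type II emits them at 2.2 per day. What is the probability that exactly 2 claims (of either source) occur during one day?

0.1771

Independent Poisson processes superpose: combined rate λ = 1.4 + 2.2 = 3.6 per day.
So μ = 3.6.
P(N = 2) = e^(−3.6) · 3.6^2/2! ≈ 0.1771.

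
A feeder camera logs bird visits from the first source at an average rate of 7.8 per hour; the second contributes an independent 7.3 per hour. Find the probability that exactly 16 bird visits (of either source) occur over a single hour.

0.0966

Independent Poisson processes superpose: combined rate λ = 7.8 + 7.3 = 15.1 per hour.
So μ = 15.1.
P(N = 16) = e^(−15.1) · 15.1^16/16! ≈ 0.0966.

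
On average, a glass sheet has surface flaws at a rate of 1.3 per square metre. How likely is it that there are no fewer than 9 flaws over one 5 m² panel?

0.2084

Over the interval, μ = 1.3 × 5 = 6.5 (a 5 m² panel = 5 square metres).
P(N ≥ 9) = 1 − P(N ≤ 8) = 1 − Σ_{j=0}^{8} e^(−μ) μ^j/j! ≈ 0.2084.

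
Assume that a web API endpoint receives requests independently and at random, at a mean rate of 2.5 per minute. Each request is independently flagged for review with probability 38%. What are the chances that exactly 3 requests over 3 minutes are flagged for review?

0.2232

Thinning: the requests that are flagged for review themselves form a Poisson process with rate 0.38 × 2.5 = 0.95 per minute.
Over the interval, μ = 0.95 × 3 = 2.85 (3 minutes).
P(N = 3) = e^(−2.85) · 2.85^3/3! ≈ 0.2232.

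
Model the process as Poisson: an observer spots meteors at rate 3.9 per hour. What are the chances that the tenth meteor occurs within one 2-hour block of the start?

0.2589

Over the interval, μ = 3.9 × 2 = 7.8 (a 2-hour block = 2 hours).
The tenth arrival falls in the interval iff at least 10 events occur there: P(S_10 ≤ t) = P(N ≥ 10) = 1 − P(N ≤ 9) ≈ 0.2589.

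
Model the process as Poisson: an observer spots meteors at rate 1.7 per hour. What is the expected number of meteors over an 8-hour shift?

E[N] = λt = 1.7 × 8 = 13.6 (an 8-hour shift = 8 hours).

13.6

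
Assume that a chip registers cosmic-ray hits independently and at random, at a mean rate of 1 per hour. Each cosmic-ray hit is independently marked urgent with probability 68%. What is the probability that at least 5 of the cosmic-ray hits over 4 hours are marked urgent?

Thinning: the cosmic-ray hits that are marked urgent themselves form a Poisson process with rate 0.68 × 1 = 0.68 per hour.
Over the interval, μ = 0.68 × 4 = 2.72 (4 hours).
P(N ≥ 5) = 1 − P(N ≤ 4) ≈ 0.1401.

0.1401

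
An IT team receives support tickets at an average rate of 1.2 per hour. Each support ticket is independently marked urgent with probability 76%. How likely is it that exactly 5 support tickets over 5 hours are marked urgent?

Thinning: the support tickets that are marked urgent themselves form a Poisson process with rate 0.76 × 1.2 = 0.912 per hour.
Over the interval, μ = 0.912 × 5 = 4.56 (5 hours).
P(N = 5) = e^(−4.56) · 4.56^5/5! ≈ 0.1719.

0.1719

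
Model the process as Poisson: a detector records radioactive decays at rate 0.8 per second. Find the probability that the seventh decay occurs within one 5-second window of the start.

0.1107

Over the interval, μ = 0.8 × 5 = 4 (a 5-second window = 5 seconds).
The seventh arrival falls in the interval iff at least 7 events occur there: P(S_7 ≤ t) = P(N ≥ 7) = 1 − P(N ≤ 6) ≈ 0.1107.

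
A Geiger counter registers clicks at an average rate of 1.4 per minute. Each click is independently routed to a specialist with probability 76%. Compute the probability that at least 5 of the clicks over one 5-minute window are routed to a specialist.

Thinning: the clicks that are routed to a specialist themselves form a Poisson process with rate 0.76 × 1.4 = 1.064 per minute.
Over the interval, μ = 1.064 × 5 = 5.32 (a 5-minute window = 5 minutes).
P(N ≥ 5) = 1 − P(N ≤ 4) ≈ 0.6138.

0.6138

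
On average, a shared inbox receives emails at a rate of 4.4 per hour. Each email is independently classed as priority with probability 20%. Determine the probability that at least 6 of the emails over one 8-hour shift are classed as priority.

0.7044

Thinning: the emails that are classed as priority themselves form a Poisson process with rate 0.2 × 4.4 = 0.88 per hour.
Over the interval, μ = 0.88 × 8 = 7.04 (an 8-hour shift = 8 hours).
P(N ≥ 6) = 1 − P(N ≤ 5) ≈ 0.7044.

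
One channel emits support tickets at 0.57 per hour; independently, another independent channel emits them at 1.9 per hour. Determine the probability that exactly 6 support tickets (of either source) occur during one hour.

0.0267

Independent Poisson processes superpose: combined rate λ = 0.57 + 1.9 = 2.47 per hour.
So μ = 2.47.
P(N = 6) = e^(−2.47) · 2.47^6/6! ≈ 0.0267.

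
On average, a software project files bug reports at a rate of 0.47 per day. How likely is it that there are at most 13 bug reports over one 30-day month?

0.4539

Over the interval, μ = 0.47 × 30 = 14.1 (a 30-day month = 30 days).
P(N ≤ 13) = Σ_{j=0}^{13} e^(−μ) μ^j/j! ≈ 0.4539.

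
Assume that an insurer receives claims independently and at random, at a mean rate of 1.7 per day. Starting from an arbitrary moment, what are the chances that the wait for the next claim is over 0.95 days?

The wait for the next event is exponential with rate λ = 1.7 per day.
P(T > 0.95) = e^(−λt) = e^(−1.7 × 0.95) = e^(−1.615) ≈ 0.1989.

0.1989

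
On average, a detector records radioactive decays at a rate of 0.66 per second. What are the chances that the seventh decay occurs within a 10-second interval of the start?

0.4892

Over the interval, μ = 0.66 × 10 = 6.6 (a 10-second interval = 10 seconds).
The seventh arrival falls in the interval iff at least 7 events occur there: P(S_7 ≤ t) = P(N ≥ 7) = 1 − P(N ≤ 6) ≈ 0.4892.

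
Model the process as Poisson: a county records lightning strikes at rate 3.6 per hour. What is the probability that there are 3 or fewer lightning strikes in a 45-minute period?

0.7141

Over the interval, μ = 3.6 × 0.75 = 2.7 (a 45-minute period = 0.75 hours).
P(N ≤ 3) = Σ_{j=0}^{3} e^(−μ) μ^j/j! ≈ 0.7141.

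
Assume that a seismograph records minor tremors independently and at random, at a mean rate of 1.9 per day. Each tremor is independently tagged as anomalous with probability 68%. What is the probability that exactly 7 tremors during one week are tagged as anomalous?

0.1160

Thinning: the tremors that are tagged as anomalous themselves form a Poisson process with rate 0.68 × 1.9 = 1.292 per day.
Over the interval, μ = 1.292 × 7 = 9.044 (a week = 7 days).
P(N = 7) = e^(−9.044) · 9.044^7/7! ≈ 0.1160.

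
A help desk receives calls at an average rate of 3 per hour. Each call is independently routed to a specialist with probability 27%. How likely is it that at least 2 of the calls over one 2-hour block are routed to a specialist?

Thinning: the calls that are routed to a specialist themselves form a Poisson process with rate 0.27 × 3 = 0.81 per hour.
Over the interval, μ = 0.81 × 2 = 1.62 (a 2-hour block = 2 hours).
P(N ≥ 2) = 1 − P(N ≤ 1) ≈ 0.4815.

0.4815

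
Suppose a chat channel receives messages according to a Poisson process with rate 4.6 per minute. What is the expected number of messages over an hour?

E[N] = λt = 4.6 × 60 = 276 (an hour = 60 minutes).

276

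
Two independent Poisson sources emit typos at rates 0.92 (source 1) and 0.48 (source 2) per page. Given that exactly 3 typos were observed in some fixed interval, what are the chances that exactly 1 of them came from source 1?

0.2317

Given the total, each event is independently from source 1 with probability p = λ_1/(λ_1+λ_2) = 0.92/1.4 ≈ 0.6571.
So K ~ Binomial(3, 0.92/1.4): P(K = 1) = C(3,1) · (0.92/1.4)^1 · (0.48/1.4)^2 ≈ 0.2317.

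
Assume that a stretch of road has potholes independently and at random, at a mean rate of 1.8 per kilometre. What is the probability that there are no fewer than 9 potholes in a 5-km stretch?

0.5443

Over the interval, μ = 1.8 × 5 = 9 (a 5-km stretch = 5 kilometres).
P(N ≥ 9) = 1 − P(N ≤ 8) = 1 − Σ_{j=0}^{8} e^(−μ) μ^j/j! ≈ 0.5443.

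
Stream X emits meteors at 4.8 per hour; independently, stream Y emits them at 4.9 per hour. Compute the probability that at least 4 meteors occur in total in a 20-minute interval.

0.4049

Independent Poisson processes superpose: combined rate λ = 4.8 + 4.9 = 9.7 per hour.
Over the interval, μ = 9.7 × 1/3 ≈ 3.23333 (a 20-minute interval = 1/3 hours).
P(N ≥ 4) = 1 − P(N ≤ 3) ≈ 0.4049.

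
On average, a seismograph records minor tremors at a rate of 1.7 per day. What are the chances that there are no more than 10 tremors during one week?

0.3578

Over the interval, μ = 1.7 × 7 = 11.9 (a week = 7 days).
P(N ≤ 10) = Σ_{j=0}^{10} e^(−μ) μ^j/j! ≈ 0.3578.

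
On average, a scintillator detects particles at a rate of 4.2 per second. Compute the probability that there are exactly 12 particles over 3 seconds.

0.1127

Over the interval, μ = 4.2 × 3 = 12.6 (3 seconds).
P(N = 12) = e^(−μ) μ^12/12! = e^(−12.6) · 12.6^12/479001600 ≈ 0.1127.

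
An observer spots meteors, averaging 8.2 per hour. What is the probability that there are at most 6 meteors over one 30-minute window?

0.8786

Over the interval, μ = 8.2 × 0.5 = 4.1 (a 30-minute window = 0.5 hours).
P(N ≤ 6) = Σ_{j=0}^{6} e^(−μ) μ^j/j! ≈ 0.8786.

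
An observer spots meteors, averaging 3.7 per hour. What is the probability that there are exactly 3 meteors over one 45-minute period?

0.2221

Over the interval, μ = 3.7 × 0.75 = 2.775 (a 45-minute period = 0.75 hours).
P(N = 3) = e^(−μ) μ^3/3! = e^(−2.775) · 2.775^3/6 ≈ 0.2221.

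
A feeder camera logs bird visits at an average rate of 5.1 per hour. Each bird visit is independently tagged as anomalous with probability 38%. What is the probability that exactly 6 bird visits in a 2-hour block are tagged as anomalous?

Thinning: the bird visits that are tagged as anomalous themselves form a Poisson process with rate 0.38 × 5.1 = 1.938 per hour.
Over the interval, μ = 1.938 × 2 = 3.876 (a 2-hour block = 2 hours).
P(N = 6) = e^(−3.876) · 3.876^6/6! ≈ 0.0976.

0.0976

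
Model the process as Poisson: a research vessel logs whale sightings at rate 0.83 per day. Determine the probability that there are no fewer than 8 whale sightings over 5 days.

0.0606

Over the interval, μ = 0.83 × 5 = 4.15 (5 days).
P(N ≥ 8) = 1 − P(N ≤ 7) = 1 − Σ_{j=0}^{7} e^(−μ) μ^j/j! ≈ 0.0606.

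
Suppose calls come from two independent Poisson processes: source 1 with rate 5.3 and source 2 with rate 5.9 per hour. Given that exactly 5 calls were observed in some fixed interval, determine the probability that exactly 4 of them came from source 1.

Given the total, each event is independently from source 1 with probability p = λ_1/(λ_1+λ_2) = 5.3/11.2 ≈ 0.4732.
So K ~ Binomial(5, 5.3/11.2): P(K = 4) = C(5,4) · (5.3/11.2)^4 · (5.9/11.2)^1 ≈ 0.1321.

0.1321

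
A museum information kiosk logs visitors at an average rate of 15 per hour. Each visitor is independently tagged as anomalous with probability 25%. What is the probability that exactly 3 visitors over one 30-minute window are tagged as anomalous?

0.1685

Thinning: the visitors that are tagged as anomalous themselves form a Poisson process with rate 0.25 × 15 = 3.75 per hour.
Over the interval, μ = 3.75 × 0.5 = 1.875 (a 30-minute window = 0.5 hours).
P(N = 3) = e^(−1.875) · 1.875^3/3! ≈ 0.1685.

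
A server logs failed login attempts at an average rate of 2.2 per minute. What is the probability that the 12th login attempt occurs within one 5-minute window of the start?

Over the interval, μ = 2.2 × 5 = 11 (a 5-minute window = 5 minutes).
The 12th arrival falls in the interval iff at least 12 events occur there: P(S_12 ≤ t) = P(N ≥ 12) = 1 − P(N ≤ 11) ≈ 0.4207.

0.4207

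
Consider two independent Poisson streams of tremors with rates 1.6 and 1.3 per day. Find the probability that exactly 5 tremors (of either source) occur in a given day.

Independent Poisson processes superpose: combined rate λ = 1.6 + 1.3 = 2.9 per day.
So μ = 2.9.
P(N = 5) = e^(−2.9) · 2.9^5/5! ≈ 0.0940.

0.0940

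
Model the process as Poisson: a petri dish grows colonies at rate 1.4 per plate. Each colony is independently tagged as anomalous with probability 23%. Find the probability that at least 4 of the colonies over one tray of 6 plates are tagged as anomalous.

Thinning: the colonies that are tagged as anomalous themselves form a Poisson process with rate 0.23 × 1.4 = 0.322 per plate.
Over the interval, μ = 0.322 × 6 = 1.932 (a tray of 6 plates = 6 plates).
P(N ≥ 4) = 1 − P(N ≤ 3) ≈ 0.1308.

0.1308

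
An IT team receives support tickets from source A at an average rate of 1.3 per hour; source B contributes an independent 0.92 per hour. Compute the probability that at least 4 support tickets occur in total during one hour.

0.1846

Independent Poisson processes superpose: combined rate λ = 1.3 + 0.92 = 2.22 per hour.
So μ = 2.22.
P(N ≥ 4) = 1 − P(N ≤ 3) ≈ 0.1846.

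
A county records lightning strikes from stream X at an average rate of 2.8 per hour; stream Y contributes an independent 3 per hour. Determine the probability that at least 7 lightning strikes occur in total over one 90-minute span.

0.7645

Independent Poisson processes superpose: combined rate λ = 2.8 + 3 = 5.8 per hour.
Over the interval, μ = 5.8 × 1.5 = 8.7 (a 90-minute span = 1.5 hours).
P(N ≥ 7) = 1 − P(N ≤ 6) ≈ 0.7645.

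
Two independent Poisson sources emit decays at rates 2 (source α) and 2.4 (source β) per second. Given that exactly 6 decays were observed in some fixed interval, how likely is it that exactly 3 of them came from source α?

Given the total, each event is independently from source α with probability p = λ_α/(λ_α+λ_β) = 2/4.4 ≈ 0.4545.
So K ~ Binomial(6, 2/4.4): P(K = 3) = C(6,3) · (2/4.4)^3 · (2.4/4.4)^3 ≈ 0.3048.

0.3048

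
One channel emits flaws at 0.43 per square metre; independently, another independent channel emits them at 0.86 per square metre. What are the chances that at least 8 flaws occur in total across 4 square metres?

0.1506

Independent Poisson processes superpose: combined rate λ = 0.43 + 0.86 = 1.29 per square metre.
Over the interval, μ = 1.29 × 4 = 5.16 (4 square metres).
P(N ≥ 8) = 1 − P(N ≤ 7) ≈ 0.1506.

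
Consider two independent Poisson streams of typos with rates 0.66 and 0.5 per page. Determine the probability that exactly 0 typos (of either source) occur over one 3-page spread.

0.0308

Independent Poisson processes superpose: combined rate λ = 0.66 + 0.5 = 1.16 per page.
Over the interval, μ = 1.16 × 3 = 3.48 (a 3-page spread = 3 pages).
P(N = 0) = e^(−3.48) · 3.48^0/0! ≈ 0.0308.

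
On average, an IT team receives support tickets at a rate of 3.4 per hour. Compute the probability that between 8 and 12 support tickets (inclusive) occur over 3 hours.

0.5695

Over the interval, μ = 3.4 × 3 = 10.2 (3 hours).
P(8 ≤ N ≤ 12) = Σ_{j=8}^{12} e^(−10.2) · 10.2^j/j! ≈ 0.5695.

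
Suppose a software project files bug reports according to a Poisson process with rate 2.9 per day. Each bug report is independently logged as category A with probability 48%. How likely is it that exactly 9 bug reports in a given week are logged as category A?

Thinning: the bug reports that are logged as category A themselves form a Poisson process with rate 0.48 × 2.9 = 1.392 per day.
Over the interval, μ = 1.392 × 7 = 9.744 (a week = 7 days).
P(N = 9) = e^(−9.744) · 9.744^9/9! ≈ 0.1280.

0.1280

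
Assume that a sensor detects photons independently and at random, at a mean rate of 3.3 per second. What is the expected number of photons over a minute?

E[N] = λt = 3.3 × 60 = 198 (a minute = 60 seconds).

198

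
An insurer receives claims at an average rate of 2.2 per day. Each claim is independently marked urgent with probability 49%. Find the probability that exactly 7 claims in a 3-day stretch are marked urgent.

0.0289

Thinning: the claims that are marked urgent themselves form a Poisson process with rate 0.49 × 2.2 = 1.078 per day.
Over the interval, μ = 1.078 × 3 = 3.234 (a 3-day stretch = 3 days).
P(N = 7) = e^(−3.234) · 3.234^7/7! ≈ 0.0289.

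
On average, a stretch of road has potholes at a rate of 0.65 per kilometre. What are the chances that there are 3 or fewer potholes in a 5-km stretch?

Over the interval, μ = 0.65 × 5 = 3.25 (a 5-km stretch = 5 kilometres).
P(N ≤ 3) = Σ_{j=0}^{3} e^(−μ) μ^j/j! ≈ 0.5914.

0.5914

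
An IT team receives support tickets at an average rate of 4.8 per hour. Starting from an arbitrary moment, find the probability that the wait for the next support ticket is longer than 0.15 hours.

0.4868

The wait for the next event is exponential with rate λ = 4.8 per hour.
P(T > 0.15) = e^(−λt) = e^(−4.8 × 0.15) = e^(−0.72) ≈ 0.4868.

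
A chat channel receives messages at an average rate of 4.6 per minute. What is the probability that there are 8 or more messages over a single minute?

With mean μ = 4.6 per minute,
P(N ≥ 8) = 1 − P(N ≤ 7) = 1 − Σ_{j=0}^{7} e^(−μ) μ^j/j! ≈ 0.0951.

0.0951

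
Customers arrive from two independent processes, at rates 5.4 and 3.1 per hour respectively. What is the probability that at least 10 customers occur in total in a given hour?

0.3470

Independent Poisson processes superpose: combined rate λ = 5.4 + 3.1 = 8.5 per hour.
So μ = 8.5.
P(N ≥ 10) = 1 − P(N ≤ 9) ≈ 0.3470.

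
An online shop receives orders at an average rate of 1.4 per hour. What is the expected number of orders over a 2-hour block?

2.8

E[N] = λt = 1.4 × 2 = 2.8 (a 2-hour block = 2 hours).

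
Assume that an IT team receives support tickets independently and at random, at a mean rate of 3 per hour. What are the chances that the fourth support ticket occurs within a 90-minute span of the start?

Over the interval, μ = 3 × 1.5 = 4.5 (a 90-minute span = 1.5 hours).
The fourth arrival falls in the interval iff at least 4 events occur there: P(S_4 ≤ t) = P(N ≥ 4) = 1 − P(N ≤ 3) ≈ 0.6577.

0.6577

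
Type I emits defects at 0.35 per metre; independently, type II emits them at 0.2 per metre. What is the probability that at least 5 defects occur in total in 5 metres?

0.1446

Independent Poisson processes superpose: combined rate λ = 0.35 + 0.2 = 0.55 per metre.
Over the interval, μ = 0.55 × 5 = 2.75 (5 metres).
P(N ≥ 5) = 1 − P(N ≤ 4) ≈ 0.1446.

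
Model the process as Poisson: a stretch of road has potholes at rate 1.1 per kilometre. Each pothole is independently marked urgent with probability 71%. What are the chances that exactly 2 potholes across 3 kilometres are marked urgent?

Thinning: the potholes that are marked urgent themselves form a Poisson process with rate 0.71 × 1.1 = 0.781 per kilometre.
Over the interval, μ = 0.781 × 3 = 2.343 (3 kilometres).
P(N = 2) = e^(−2.343) · 2.343^2/2! ≈ 0.2636.

0.2636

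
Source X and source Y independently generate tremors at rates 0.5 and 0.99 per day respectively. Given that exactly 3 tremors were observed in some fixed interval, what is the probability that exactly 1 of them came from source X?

Given the total, each event is independently from source X with probability p = λ_X/(λ_X+λ_Y) = 0.5/1.49 ≈ 0.3356.
So K ~ Binomial(3, 0.5/1.49): P(K = 1) = C(3,1) · (0.5/1.49)^1 · (0.99/1.49)^2 ≈ 0.4444.

0.4444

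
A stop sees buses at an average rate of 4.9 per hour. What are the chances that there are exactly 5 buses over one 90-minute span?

Over the interval, μ = 4.9 × 1.5 = 7.35 (a 90-minute span = 1.5 hours).
P(N = 5) = e^(−μ) μ^5/5! = e^(−7.35) · 7.35^5/120 ≈ 0.1149.

0.1149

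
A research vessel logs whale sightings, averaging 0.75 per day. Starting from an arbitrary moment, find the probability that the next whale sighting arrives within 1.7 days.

Inter-arrival times are exponential with rate λ = 0.75 per day.
P(T ≤ 1.7) = 1 − e^(−λt) = 1 − e^(−0.75 × 1.7) = 1 − e^(−1.275) ≈ 0.7206.

0.7206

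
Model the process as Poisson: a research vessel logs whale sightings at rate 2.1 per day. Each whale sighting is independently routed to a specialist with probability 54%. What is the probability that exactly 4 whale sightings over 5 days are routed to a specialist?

Thinning: the whale sightings that are routed to a specialist themselves form a Poisson process with rate 0.54 × 2.1 = 1.134 per day.
Over the interval, μ = 1.134 × 5 = 5.67 (5 days).
P(N = 4) = e^(−5.67) · 5.67^4/4! ≈ 0.1485.

0.1485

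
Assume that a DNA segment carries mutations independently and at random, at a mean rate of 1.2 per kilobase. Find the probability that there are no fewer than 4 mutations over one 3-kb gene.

0.4848

Over the interval, μ = 1.2 × 3 = 3.6 (a 3-kb gene = 3 kilobases).
P(N ≥ 4) = 1 − P(N ≤ 3) = 1 − Σ_{j=0}^{3} e^(−μ) μ^j/j! ≈ 0.4848.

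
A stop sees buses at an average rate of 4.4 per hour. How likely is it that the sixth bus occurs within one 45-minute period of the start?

Over the interval, μ = 4.4 × 0.75 = 3.3 (a 45-minute period = 0.75 hours).
The sixth arrival falls in the interval iff at least 6 events occur there: P(S_6 ≤ t) = P(N ≥ 6) = 1 − P(N ≤ 5) ≈ 0.1171.

0.1171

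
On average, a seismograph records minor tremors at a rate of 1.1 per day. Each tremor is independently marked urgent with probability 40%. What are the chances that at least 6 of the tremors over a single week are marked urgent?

0.0922

Thinning: the tremors that are marked urgent themselves form a Poisson process with rate 0.4 × 1.1 = 0.44 per day.
Over the interval, μ = 0.44 × 7 = 3.08 (a week = 7 days).
P(N ≥ 6) = 1 − P(N ≤ 5) ≈ 0.0922.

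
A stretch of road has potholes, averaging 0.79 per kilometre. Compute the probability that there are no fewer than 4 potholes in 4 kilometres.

0.3886

Over the interval, μ = 0.79 × 4 = 3.16 (4 kilometres).
P(N ≥ 4) = 1 − P(N ≤ 3) = 1 − Σ_{j=0}^{3} e^(−μ) μ^j/j! ≈ 0.3886.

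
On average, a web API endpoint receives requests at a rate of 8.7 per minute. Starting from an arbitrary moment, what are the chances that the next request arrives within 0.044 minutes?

Inter-arrival times are exponential with rate λ = 8.7 per minute.
P(T ≤ 0.044) = 1 − e^(−λt) = 1 − e^(−8.7 × 0.044) = 1 − e^(−0.3828) ≈ 0.3181.

0.3181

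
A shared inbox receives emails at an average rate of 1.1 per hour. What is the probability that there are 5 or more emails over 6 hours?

0.7873

Over the interval, μ = 1.1 × 6 = 6.6 (6 hours).
P(N ≥ 5) = 1 − P(N ≤ 4) = 1 − Σ_{j=0}^{4} e^(−μ) μ^j/j! ≈ 0.7873.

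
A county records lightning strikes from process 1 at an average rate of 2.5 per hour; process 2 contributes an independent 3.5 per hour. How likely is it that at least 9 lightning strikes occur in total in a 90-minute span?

Independent Poisson processes superpose: combined rate λ = 2.5 + 3.5 = 6 per hour.
Over the interval, μ = 6 × 1.5 = 9 (a 90-minute span = 1.5 hours).
P(N ≥ 9) = 1 − P(N ≤ 8) ≈ 0.5443.

0.5443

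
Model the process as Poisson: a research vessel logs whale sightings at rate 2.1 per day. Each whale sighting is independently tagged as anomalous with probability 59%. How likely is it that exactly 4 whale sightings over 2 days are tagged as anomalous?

0.1318

Thinning: the whale sightings that are tagged as anomalous themselves form a Poisson process with rate 0.59 × 2.1 = 1.239 per day.
Over the interval, μ = 1.239 × 2 = 2.478 (2 days).
P(N = 4) = e^(−2.478) · 2.478^4/4! ≈ 0.1318.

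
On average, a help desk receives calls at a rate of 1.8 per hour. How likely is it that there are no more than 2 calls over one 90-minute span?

0.4936

Over the interval, μ = 1.8 × 1.5 = 2.7 (a 90-minute span = 1.5 hours).
P(N ≤ 2) = Σ_{j=0}^{2} e^(−μ) μ^j/j! ≈ 0.4936.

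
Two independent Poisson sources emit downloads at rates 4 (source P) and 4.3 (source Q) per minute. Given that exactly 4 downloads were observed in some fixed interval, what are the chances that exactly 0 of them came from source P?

0.0720

Given the total, each event is independently from source P with probability p = λ_P/(λ_P+λ_Q) = 4/8.3 ≈ 0.4819.
So K ~ Binomial(4, 4/8.3): P(K = 0) = C(4,0) · (4/8.3)^0 · (4.3/8.3)^4 ≈ 0.0720.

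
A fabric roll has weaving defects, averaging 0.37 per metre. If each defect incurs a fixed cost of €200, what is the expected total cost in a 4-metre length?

E[N] = 0.37 × 4 = 1.48 (a 4-metre length = 4 metres); E[cost] = 1.48 × €200 = €296.

€296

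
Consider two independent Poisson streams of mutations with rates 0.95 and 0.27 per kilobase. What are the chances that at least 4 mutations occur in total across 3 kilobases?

Independent Poisson processes superpose: combined rate λ = 0.95 + 0.27 = 1.22 per kilobase.
Over the interval, μ = 1.22 × 3 = 3.66 (3 kilobases).
P(N ≥ 4) = 1 − P(N ≤ 3) ≈ 0.4975.

0.4975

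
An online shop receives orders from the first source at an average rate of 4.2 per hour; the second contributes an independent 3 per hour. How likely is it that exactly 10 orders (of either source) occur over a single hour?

Independent Poisson processes superpose: combined rate λ = 4.2 + 3 = 7.2 per hour.
So μ = 7.2.
P(N = 10) = e^(−7.2) · 7.2^10/10! ≈ 0.0770.

0.0770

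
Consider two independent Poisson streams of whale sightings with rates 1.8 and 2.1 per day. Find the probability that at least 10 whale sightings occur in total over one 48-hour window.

0.2589

Independent Poisson processes superpose: combined rate λ = 1.8 + 2.1 = 3.9 per day.
Over the interval, μ = 3.9 × 2 = 7.8 (a 48-hour window = 2 days).
P(N ≥ 10) = 1 − P(N ≤ 9) ≈ 0.2589.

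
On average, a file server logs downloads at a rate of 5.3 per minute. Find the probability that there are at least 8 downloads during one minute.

With mean μ = 5.3 per minute,
P(N ≥ 8) = 1 − P(N ≤ 7) = 1 − Σ_{j=0}^{7} e^(−μ) μ^j/j! ≈ 0.1665.

0.1665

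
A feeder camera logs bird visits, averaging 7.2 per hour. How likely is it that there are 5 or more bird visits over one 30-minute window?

0.2936

Over the interval, μ = 7.2 × 0.5 = 3.6 (a 30-minute window = 0.5 hours).
P(N ≥ 5) = 1 − P(N ≤ 4) = 1 − Σ_{j=0}^{4} e^(−μ) μ^j/j! ≈ 0.2936.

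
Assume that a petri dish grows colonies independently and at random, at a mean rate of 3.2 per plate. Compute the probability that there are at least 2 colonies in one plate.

With mean μ = 3.2 per plate,
P(N ≥ 2) = 1 − P(N ≤ 1) = 1 − Σ_{j=0}^{1} e^(−μ) μ^j/j! ≈ 0.8288.

0.8288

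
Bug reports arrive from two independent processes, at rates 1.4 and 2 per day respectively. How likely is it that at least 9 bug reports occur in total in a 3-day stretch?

Independent Poisson processes superpose: combined rate λ = 1.4 + 2 = 3.4 per day.
Over the interval, μ = 3.4 × 3 = 10.2 (a 3-day stretch = 3 days).
P(N ≥ 9) = 1 − P(N ≤ 8) ≈ 0.6892.

0.6892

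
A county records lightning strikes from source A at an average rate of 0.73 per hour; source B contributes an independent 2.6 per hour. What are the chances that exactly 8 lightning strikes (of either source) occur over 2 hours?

0.1230

Independent Poisson processes superpose: combined rate λ = 0.73 + 2.6 = 3.33 per hour.
Over the interval, μ = 3.33 × 2 = 6.66 (2 hours).
P(N = 8) = e^(−6.66) · 6.66^8/8! ≈ 0.1230.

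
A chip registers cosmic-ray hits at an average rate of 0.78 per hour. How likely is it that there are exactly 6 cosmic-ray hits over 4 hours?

0.0566

Over the interval, μ = 0.78 × 4 = 3.12 (4 hours).
P(N = 6) = e^(−μ) μ^6/6! = e^(−3.12) · 3.12^6/720 ≈ 0.0566.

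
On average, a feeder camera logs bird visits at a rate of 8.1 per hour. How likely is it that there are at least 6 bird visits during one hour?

With mean μ = 8.1 per hour,
P(N ≥ 6) = 1 − P(N ≤ 5) = 1 − Σ_{j=0}^{5} e^(−μ) μ^j/j! ≈ 0.8178.

0.8178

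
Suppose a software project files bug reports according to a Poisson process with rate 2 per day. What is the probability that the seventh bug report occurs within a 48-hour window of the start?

Over the interval, μ = 2 × 2 = 4 (a 48-hour window = 2 days).
The seventh arrival falls in the interval iff at least 7 events occur there: P(S_7 ≤ t) = P(N ≥ 7) = 1 − P(N ≤ 6) ≈ 0.1107.

0.1107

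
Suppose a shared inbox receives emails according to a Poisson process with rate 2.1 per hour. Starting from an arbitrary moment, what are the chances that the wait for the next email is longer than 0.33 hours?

The wait for the next event is exponential with rate λ = 2.1 per hour.
P(T > 0.33) = e^(−λt) = e^(−2.1 × 0.33) = e^(−0.693) ≈ 0.5001.

0.5001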